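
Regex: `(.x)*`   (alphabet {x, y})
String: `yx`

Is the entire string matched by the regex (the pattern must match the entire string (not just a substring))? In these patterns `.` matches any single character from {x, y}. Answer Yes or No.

Yes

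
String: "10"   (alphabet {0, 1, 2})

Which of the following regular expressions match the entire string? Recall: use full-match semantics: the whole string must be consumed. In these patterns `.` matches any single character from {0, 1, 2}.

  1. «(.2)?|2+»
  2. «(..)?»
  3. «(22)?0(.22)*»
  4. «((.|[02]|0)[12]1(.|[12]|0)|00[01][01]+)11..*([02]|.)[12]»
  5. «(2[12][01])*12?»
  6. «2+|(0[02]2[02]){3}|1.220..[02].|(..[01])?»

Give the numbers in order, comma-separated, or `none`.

2

1 → no match
2 → match
3 → no match
4 → no match
5 → no match
6 → no match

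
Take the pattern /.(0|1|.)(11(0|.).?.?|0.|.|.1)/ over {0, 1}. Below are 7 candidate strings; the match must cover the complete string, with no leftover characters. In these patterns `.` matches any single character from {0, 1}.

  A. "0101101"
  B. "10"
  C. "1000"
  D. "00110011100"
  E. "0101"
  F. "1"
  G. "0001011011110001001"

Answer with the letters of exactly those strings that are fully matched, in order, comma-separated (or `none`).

A → no match
B → no match
C → match
D → no match
E → match
F → no match
G → no match

C, E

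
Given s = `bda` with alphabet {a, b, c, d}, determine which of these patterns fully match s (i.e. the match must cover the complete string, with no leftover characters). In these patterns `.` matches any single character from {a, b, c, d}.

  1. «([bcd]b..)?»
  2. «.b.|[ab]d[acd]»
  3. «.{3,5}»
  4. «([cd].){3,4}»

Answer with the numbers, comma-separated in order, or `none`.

2, 3

1 → no match
2 → match
3 → match
4 → no match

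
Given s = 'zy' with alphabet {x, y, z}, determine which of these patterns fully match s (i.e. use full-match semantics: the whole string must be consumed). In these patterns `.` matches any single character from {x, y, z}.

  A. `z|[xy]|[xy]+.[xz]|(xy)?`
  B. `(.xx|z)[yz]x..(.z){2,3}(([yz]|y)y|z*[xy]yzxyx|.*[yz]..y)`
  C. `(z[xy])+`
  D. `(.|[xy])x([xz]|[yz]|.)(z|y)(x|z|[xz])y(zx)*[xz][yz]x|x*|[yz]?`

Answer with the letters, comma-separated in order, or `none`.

C

A → no match
B → no match
C → match
D → no match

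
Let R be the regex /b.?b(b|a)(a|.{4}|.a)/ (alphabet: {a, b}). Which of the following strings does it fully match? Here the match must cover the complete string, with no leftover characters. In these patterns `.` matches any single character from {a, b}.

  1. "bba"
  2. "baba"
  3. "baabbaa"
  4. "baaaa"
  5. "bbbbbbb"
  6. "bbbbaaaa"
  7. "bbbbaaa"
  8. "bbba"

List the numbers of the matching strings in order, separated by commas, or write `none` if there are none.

5, 6, 7, 8

1 → no match
2 → no match
3 → no match
4 → no match
5 → match
6 → match
7 → match
8 → match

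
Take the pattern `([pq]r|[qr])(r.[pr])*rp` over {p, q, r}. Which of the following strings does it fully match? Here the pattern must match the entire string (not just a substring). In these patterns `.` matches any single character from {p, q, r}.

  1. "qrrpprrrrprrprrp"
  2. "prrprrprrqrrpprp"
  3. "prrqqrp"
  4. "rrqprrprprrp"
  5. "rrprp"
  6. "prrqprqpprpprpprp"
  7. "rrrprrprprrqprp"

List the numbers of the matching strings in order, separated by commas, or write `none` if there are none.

1, 2, 4, 7

1 → match
2 → match
3 → no match
4 → match
5 → no match
6 → no match
7 → match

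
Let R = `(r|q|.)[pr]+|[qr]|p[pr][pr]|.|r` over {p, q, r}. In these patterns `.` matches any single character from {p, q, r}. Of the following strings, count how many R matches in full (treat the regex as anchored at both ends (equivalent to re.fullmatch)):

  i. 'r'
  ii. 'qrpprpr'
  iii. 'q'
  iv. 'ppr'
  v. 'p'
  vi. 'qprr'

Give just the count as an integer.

6

i → match
ii → match
iii → match
iv → match
v → match
vi → match
Total matched: 6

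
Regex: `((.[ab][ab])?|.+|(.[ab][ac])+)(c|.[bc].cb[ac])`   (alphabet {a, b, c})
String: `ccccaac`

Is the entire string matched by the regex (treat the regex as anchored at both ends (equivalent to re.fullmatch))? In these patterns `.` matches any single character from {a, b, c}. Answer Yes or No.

Yes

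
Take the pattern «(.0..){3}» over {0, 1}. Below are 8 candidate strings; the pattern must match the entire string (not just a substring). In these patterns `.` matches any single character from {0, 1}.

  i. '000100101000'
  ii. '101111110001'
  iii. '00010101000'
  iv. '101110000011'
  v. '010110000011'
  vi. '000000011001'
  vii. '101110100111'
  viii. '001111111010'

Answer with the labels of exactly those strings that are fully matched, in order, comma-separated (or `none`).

i. '000100101000' → match
ii. '101111110001' → no match
iii. '00010101000' → no match
iv. '101110000011' → match
v. '010110000011' → no match
vi. '000000011001' → match
vii. '101110100111' → no match
viii. '001111111010' → no match

i, iv, vi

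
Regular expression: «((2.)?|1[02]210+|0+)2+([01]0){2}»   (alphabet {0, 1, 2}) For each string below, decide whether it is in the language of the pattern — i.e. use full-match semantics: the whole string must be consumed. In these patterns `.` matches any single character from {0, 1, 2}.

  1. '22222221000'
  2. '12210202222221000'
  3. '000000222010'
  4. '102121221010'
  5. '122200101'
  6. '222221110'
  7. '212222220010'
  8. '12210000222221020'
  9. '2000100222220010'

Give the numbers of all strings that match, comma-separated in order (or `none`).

1, 7

1 → match
2 → no match
3 → no match
4 → no match
5 → no match — must end with '0'
6 → no match
7 → match
8 → no match
9 → no match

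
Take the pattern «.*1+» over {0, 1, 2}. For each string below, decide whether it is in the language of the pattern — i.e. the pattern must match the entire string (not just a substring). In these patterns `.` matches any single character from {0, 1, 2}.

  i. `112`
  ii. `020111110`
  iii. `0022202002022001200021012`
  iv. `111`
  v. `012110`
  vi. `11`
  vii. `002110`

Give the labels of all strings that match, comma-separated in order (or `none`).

i → no match — must end with `1`
ii → no match — must end with `1`
iii → no match — must end with `1`
iv → match
v → no match — must end with `1`
vi → match
vii → no match — must end with `1`

iv, vi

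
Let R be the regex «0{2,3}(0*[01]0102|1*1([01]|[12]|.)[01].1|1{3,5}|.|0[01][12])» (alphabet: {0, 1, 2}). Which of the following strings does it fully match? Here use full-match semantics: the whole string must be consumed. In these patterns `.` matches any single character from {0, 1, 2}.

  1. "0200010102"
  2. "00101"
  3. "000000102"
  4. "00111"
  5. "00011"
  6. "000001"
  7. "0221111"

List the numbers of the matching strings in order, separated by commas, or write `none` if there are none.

1 → no match
2 → no match
3 → match
4 → match
5 → match
6 → match
7 → no match

3, 4, 5, 6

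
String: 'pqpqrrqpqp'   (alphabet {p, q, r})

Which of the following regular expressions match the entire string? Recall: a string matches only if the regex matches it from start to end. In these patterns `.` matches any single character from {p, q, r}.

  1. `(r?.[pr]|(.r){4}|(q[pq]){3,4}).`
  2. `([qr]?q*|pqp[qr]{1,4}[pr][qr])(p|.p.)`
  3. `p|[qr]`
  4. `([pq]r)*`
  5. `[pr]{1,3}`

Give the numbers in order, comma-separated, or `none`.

1 → no match
2 → match
3 → no match
4 → no match
5 → no match

2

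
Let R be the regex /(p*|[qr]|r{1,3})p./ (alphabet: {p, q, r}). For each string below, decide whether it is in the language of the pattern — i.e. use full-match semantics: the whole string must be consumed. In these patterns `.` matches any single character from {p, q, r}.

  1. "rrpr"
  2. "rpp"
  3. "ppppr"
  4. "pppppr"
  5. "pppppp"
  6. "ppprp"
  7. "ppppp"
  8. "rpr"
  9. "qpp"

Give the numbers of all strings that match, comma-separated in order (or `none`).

1, 2, 3, 4, 5, 7, 8, 9

1 → match
2 → match
3 → match
4 → match
5 → match
6 → no match
7 → match
8 → match
9 → match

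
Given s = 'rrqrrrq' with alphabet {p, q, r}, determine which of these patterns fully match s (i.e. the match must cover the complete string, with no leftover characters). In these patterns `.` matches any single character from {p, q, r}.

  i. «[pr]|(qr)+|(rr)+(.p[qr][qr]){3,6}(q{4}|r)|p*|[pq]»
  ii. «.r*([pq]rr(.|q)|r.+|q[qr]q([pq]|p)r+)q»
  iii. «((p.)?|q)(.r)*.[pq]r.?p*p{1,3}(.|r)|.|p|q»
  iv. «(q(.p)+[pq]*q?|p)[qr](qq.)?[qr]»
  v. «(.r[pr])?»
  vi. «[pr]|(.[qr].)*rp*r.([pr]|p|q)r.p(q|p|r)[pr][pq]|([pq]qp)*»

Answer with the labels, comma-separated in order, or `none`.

ii

i → no match
ii → match
iii → no match
iv → no match
v → no match
vi → no match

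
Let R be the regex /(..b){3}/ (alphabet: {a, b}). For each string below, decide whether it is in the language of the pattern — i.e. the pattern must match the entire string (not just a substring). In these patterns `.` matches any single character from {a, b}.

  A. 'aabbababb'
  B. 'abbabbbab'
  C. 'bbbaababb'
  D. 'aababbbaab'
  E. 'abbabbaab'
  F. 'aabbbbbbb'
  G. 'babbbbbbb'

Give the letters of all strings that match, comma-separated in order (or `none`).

A, B, C, E, F, G

A. 'aabbababb' → match
B. 'abbabbbab' → match
C. 'bbbaababb' → match
D. 'aababbbaab' → no match
E. 'abbabbaab' → match
F. 'aabbbbbbb' → match
G. 'babbbbbbb' → match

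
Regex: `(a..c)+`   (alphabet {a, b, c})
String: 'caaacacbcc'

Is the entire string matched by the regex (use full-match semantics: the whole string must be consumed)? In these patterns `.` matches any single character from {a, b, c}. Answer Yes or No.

Every match must start with 'a', but 'caaacacbcc' does not.

No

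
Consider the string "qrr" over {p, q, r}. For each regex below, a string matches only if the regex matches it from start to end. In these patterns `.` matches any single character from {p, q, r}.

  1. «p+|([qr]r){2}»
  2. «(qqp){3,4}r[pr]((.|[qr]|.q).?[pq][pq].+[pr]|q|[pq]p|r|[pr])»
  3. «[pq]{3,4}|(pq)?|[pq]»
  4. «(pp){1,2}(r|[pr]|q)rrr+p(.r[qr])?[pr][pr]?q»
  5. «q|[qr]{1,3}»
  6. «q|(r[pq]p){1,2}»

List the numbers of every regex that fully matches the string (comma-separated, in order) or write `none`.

5

1 → no match
2 → no match — must start with "qqp"
3 → no match
4 → no match — must start with "pp"
5 → match
6 → no match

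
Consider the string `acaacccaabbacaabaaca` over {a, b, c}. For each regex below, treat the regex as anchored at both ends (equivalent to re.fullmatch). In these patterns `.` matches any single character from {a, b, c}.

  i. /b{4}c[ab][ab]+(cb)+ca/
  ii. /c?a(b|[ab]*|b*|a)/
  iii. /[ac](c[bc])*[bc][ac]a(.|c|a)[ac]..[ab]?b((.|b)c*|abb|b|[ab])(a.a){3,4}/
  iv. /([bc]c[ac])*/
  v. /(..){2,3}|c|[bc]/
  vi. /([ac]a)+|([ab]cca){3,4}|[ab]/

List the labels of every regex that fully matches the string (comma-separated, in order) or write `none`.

iii

i → no match — must start with `b`
ii → no match
iii → match
iv → no match
v → no match
vi → no match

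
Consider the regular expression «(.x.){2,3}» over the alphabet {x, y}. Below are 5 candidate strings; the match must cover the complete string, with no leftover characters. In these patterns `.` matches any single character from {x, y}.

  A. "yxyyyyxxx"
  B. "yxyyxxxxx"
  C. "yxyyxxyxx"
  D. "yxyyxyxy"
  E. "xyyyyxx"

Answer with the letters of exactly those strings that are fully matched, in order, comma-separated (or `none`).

B, C

A. "yxyyyyxxx" → no match
B. "yxyyxxxxx" → match
C. "yxyyxxyxx" → match
D. "yxyyxyxy" → no match
E. "xyyyyxx" → no match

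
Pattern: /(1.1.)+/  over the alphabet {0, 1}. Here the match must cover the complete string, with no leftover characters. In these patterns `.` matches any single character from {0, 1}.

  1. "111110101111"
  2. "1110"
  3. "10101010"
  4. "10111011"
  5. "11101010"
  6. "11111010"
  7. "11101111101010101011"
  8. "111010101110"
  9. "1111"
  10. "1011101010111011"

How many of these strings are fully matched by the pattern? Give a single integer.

1 → match
2 → match
3 → match
4 → match
5 → match
6 → match
7 → match
8 → match
9 → match
10 → match
Total matched: 10

10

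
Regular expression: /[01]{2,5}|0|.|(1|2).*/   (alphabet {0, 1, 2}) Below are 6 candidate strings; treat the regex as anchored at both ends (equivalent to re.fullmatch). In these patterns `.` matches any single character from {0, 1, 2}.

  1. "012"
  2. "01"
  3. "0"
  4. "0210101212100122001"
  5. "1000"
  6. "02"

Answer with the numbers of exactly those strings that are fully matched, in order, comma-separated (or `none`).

2, 3, 5

1 → no match
2 → match
3 → match
4 → no match
5 → match
6 → no match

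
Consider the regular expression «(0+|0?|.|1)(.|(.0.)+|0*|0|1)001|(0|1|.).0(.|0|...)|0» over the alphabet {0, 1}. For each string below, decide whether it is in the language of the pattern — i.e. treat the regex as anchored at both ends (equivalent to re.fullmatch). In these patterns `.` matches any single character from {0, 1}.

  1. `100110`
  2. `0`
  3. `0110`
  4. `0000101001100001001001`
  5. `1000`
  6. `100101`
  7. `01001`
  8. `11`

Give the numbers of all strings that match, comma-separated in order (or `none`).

1, 2, 4, 5, 6, 7

1. `100110` → match
2. `0` → match
3. `0110` → no match
4 → match
5. `1000` → match
6. `100101` → match
7. `01001` → match
8. `11` → no match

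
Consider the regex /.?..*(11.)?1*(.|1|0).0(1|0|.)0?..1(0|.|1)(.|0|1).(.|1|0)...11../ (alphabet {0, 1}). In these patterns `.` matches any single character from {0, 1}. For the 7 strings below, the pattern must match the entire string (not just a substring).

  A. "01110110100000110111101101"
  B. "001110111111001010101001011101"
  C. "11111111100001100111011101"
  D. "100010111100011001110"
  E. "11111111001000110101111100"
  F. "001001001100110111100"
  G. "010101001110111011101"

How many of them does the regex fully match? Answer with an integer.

A → match
B → match
C → match
D → match
E → match
F → match
G → match
Total matched: 7

7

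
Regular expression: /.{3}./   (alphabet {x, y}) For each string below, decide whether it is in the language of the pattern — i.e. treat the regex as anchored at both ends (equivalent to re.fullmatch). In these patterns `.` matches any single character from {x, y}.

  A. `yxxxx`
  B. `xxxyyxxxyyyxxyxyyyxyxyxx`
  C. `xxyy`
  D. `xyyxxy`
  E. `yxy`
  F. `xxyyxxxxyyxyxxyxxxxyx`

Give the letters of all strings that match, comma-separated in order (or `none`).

A → no match
B → no match
C → match
D → no match
E → no match
F → no match

C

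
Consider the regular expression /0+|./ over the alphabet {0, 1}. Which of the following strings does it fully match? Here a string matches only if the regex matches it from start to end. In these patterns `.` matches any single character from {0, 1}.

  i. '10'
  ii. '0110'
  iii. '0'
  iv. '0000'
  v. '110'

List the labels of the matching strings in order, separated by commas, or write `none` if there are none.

iii, iv

i. '10' → no match
ii. '0110' → no match
iii. '0' → match
iv. '0000' → match
v. '110' → no match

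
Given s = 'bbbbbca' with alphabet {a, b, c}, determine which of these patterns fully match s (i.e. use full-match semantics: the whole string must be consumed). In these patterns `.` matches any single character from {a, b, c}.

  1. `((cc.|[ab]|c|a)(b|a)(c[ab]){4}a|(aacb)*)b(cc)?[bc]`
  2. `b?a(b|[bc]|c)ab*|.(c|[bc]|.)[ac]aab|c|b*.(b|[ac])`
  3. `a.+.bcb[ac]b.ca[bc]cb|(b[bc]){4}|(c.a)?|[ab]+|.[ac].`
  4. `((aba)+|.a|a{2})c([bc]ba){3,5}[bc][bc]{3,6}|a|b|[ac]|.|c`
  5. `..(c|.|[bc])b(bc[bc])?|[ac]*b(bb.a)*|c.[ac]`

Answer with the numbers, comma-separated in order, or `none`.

2

1 → no match
2 → match
3 → no match
4 → no match
5 → no match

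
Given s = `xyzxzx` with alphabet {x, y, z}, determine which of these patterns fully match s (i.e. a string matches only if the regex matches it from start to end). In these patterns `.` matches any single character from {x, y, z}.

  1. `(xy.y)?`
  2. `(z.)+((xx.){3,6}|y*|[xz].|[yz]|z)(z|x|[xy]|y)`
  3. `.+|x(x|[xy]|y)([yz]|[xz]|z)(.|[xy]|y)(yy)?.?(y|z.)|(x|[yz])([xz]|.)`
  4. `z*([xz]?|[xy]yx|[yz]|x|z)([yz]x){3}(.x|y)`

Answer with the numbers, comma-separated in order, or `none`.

3

1 → no match
2 → no match — must start with `z`
3 → match
4 → no match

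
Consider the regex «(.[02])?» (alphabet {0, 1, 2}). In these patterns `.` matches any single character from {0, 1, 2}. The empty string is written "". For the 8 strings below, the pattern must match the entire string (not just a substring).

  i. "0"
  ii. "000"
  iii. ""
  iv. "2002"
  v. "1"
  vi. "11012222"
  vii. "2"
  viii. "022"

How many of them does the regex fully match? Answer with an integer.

1

i → no match
ii → no match
iii → match
iv → no match
v → no match
vi → no match
vii → no match
viii → no match
Total matched: 1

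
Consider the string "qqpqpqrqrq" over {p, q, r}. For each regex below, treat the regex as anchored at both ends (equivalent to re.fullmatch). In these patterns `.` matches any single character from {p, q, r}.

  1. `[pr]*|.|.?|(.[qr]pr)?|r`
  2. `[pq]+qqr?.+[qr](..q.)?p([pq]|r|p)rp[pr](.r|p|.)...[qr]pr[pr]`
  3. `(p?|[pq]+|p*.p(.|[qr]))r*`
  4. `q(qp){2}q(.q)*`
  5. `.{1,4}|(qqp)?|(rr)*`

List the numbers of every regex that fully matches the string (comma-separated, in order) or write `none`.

4

1 → no match
2 → no match
3 → no match
4 → match
5 → no match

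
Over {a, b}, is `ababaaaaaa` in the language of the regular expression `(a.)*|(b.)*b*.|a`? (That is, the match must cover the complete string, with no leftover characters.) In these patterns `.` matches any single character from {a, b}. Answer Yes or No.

Yes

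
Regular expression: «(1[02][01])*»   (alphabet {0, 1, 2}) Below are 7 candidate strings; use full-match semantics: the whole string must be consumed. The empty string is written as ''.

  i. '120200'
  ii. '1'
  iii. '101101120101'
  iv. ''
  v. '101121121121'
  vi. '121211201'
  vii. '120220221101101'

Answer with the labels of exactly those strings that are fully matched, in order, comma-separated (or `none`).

iii, iv, v

i. '120200' → no match
ii. '1' → no match
iii. '101101120101' → match
iv. '' → match
v. '101121121121' → match
vi. '121211201' → no match
vii → no match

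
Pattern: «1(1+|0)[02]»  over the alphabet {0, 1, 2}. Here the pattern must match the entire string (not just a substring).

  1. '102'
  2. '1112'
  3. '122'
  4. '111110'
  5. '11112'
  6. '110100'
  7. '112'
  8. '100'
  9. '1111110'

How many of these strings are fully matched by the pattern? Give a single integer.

7

1 → match
2 → match
3 → no match
4 → match
5 → match
6 → no match
7 → match
8 → match
9 → match
Total matched: 7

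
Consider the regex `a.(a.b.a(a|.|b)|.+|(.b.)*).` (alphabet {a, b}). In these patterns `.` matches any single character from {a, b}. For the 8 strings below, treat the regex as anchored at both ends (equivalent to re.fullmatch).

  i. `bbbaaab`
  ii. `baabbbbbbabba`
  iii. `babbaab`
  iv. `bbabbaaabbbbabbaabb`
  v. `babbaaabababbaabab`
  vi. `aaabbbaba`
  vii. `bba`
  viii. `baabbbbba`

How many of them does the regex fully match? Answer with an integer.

i → no match — must start with `a`
ii → no match — must start with `a`
iii → no match — must start with `a`
iv → no match — must start with `a`
v → no match — must start with `a`
vi → match
vii → no match — must start with `a`
viii → no match — must start with `a`
Total matched: 1

1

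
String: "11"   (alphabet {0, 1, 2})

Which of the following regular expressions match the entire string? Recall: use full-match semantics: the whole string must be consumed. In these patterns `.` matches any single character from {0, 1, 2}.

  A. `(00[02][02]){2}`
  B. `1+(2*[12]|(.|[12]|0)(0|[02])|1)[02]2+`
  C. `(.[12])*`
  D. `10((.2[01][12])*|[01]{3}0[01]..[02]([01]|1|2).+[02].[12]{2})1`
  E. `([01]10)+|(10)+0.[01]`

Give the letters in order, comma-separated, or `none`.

C

A → no match — must start with "00"
B → no match — must end with "2"
C → match
D → no match — must start with "10"
E → no match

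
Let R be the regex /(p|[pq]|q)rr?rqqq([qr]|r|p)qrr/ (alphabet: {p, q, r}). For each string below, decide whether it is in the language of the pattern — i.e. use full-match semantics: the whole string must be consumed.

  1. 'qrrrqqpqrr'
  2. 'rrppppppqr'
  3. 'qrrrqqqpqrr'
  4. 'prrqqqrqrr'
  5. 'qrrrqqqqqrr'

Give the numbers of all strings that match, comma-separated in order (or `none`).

1. 'qrrrqqpqrr' → no match
2. 'rrppppppqr' → no match — must end with 'qrr'
3. 'qrrrqqqpqrr' → match
4. 'prrqqqrqrr' → match
5. 'qrrrqqqqqrr' → match

3, 4, 5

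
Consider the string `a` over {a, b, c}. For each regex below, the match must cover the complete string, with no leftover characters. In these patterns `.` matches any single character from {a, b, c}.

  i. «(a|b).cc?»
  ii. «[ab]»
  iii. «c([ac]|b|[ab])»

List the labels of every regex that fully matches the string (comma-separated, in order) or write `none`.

i → no match
ii → match
iii → no match — must start with `c`

ii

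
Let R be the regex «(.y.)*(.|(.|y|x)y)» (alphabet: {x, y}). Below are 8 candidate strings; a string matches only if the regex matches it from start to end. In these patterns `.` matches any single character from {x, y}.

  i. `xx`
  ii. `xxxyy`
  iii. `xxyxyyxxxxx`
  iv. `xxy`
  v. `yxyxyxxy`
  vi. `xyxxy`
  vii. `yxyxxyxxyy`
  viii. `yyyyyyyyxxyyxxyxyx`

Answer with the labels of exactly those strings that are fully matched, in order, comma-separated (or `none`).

i → no match
ii → no match
iii → no match
iv → no match
v → no match
vi → match
vii → no match
viii → no match

vi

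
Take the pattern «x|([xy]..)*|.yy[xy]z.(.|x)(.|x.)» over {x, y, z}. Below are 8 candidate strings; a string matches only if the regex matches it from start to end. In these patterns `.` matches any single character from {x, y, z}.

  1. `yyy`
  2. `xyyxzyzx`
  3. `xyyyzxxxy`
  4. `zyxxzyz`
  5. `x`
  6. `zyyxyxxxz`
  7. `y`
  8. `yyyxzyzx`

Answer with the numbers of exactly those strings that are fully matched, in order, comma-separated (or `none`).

1, 2, 3, 5, 8

1 → match
2 → match
3 → match
4 → no match
5 → match
6 → no match
7 → no match
8 → match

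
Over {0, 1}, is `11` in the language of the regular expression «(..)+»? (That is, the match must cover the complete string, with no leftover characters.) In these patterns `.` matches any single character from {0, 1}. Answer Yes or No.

Yes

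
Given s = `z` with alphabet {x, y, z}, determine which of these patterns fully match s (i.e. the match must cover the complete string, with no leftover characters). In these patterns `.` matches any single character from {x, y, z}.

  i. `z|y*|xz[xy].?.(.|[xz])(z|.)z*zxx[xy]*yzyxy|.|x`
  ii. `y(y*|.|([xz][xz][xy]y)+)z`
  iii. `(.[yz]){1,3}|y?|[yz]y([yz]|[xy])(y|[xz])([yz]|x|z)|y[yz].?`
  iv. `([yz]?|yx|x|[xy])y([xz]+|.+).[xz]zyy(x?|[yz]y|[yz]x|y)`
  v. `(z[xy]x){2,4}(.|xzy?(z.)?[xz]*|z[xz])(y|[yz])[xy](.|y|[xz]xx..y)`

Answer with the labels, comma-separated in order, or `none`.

i

i → match
ii → no match — must start with `y`
iii → no match
iv → no match
v → no match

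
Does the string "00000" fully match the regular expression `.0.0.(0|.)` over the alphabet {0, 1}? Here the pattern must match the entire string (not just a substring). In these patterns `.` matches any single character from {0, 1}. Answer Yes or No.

No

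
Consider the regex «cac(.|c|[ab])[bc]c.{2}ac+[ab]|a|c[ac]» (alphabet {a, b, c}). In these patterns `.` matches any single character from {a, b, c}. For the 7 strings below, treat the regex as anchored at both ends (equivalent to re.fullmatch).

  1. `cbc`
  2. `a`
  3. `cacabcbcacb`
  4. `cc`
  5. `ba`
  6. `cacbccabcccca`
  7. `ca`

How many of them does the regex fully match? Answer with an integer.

4

1 → no match
2 → match
3 → match
4 → match
5 → no match
6 → no match
7 → match
Total matched: 4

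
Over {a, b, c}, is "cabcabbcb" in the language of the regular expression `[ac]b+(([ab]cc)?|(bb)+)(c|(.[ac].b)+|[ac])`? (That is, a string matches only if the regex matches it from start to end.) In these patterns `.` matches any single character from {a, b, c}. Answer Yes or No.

No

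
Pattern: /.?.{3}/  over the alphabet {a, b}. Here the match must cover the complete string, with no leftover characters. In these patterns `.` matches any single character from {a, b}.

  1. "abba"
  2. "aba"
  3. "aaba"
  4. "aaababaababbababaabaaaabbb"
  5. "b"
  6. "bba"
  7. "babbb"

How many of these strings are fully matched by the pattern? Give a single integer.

4

1 → match
2 → match
3 → match
4 → no match
5 → no match
6 → match
7 → no match
Total matched: 4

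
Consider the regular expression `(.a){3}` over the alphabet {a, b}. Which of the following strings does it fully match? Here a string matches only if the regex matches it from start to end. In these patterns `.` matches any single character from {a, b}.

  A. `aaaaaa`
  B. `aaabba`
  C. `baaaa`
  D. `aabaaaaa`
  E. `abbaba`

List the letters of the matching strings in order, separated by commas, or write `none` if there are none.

A

A → match
B → no match
C → no match
D → no match
E → no match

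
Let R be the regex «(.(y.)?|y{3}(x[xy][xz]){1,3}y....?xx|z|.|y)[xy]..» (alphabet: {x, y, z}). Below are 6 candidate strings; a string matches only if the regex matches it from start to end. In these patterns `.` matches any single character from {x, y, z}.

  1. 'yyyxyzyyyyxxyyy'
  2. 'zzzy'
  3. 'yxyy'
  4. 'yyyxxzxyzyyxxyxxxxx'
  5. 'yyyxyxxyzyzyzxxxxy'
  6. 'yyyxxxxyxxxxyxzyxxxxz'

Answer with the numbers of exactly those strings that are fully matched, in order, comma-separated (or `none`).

1 → match
2 → no match
3 → match
4 → match
5 → match
6 → match

1, 3, 4, 5, 6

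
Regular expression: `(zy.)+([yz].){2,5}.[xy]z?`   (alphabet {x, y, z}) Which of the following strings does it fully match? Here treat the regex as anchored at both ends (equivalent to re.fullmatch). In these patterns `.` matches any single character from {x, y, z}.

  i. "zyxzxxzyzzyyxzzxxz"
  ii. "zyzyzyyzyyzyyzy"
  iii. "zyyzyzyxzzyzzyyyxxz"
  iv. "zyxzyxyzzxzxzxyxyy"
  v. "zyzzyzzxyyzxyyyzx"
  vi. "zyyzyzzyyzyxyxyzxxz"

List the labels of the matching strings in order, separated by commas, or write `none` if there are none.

i → no match
ii → match
iii → match
iv → match
v → no match
vi → match

ii, iii, iv, vi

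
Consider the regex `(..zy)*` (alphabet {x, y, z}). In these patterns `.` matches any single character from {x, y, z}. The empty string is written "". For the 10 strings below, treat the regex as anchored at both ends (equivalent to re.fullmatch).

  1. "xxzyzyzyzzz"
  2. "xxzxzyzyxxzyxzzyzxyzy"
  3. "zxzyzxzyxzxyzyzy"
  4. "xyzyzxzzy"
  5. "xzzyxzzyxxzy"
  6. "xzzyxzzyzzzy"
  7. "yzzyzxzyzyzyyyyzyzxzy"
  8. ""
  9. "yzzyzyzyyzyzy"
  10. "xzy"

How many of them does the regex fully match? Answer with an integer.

1 → no match
2 → no match
3 → no match
4 → no match
5 → match
6 → match
7 → no match
8 → match
9 → no match
10 → no match
Total matched: 3

3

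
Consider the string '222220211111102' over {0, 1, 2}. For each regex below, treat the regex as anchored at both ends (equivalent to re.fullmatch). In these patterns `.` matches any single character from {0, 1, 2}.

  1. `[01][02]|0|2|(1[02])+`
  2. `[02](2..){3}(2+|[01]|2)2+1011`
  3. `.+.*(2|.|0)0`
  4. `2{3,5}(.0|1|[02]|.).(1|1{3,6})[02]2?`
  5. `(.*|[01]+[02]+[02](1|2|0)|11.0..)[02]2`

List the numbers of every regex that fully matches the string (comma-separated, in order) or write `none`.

1 → no match
2 → no match — must end with '21011'
3 → no match — must end with '0'
4 → match
5 → match

4, 5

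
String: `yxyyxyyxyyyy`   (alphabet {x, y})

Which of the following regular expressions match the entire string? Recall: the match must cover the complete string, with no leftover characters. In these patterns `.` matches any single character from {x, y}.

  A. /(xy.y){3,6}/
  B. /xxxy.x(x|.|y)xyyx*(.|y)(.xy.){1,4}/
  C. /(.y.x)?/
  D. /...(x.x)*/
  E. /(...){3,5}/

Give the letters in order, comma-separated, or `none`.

A → no match — must start with `xy`
B → no match — must start with `xxxy`
C → no match
D → no match
E → match

E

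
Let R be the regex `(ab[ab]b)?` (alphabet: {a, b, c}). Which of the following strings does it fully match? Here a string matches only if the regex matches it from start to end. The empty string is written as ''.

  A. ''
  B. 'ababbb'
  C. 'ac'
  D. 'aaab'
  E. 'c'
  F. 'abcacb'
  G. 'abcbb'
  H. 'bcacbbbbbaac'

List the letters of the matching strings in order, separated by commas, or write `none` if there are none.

A

A → match
B → no match
C → no match
D → no match
E → no match
F → no match
G → no match
H → no match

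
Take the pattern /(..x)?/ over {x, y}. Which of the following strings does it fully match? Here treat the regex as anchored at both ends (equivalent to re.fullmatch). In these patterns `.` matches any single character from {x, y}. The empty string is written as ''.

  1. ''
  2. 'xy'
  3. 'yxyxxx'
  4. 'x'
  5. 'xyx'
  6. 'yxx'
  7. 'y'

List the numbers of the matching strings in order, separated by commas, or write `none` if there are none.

1 → match
2 → no match
3 → no match
4 → no match
5 → match
6 → match
7 → no match

1, 5, 6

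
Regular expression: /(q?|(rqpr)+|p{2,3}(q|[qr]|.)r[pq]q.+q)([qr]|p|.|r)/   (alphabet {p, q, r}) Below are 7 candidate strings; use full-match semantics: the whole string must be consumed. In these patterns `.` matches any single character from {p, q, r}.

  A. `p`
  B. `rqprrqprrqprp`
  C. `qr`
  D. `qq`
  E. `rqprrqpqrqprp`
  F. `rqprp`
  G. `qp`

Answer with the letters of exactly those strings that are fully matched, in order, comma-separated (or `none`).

A → match
B → match
C → match
D → match
E → no match
F → match
G → match

A, B, C, D, F, G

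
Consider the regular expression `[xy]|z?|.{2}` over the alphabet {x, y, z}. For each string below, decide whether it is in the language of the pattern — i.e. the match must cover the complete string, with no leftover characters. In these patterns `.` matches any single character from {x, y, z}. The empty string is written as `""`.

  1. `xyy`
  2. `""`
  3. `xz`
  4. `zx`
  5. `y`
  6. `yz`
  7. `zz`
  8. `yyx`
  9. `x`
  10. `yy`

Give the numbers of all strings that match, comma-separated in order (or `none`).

1 → no match
2 → match
3 → match
4 → match
5 → match
6 → match
7 → match
8 → no match
9 → match
10 → match

2, 3, 4, 5, 6, 7, 9, 10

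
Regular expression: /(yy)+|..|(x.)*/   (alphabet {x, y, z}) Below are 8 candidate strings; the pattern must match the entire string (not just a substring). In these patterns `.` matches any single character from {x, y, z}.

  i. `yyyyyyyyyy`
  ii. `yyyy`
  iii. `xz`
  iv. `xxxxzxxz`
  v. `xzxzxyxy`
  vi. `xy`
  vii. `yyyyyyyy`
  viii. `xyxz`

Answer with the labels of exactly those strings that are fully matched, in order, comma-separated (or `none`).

i. `yyyyyyyyyy` → match
ii. `yyyy` → match
iii. `xz` → match
iv. `xxxxzxxz` → no match
v. `xzxzxyxy` → match
vi. `xy` → match
vii. `yyyyyyyy` → match
viii. `xyxz` → match

i, ii, iii, v, vi, vii, viii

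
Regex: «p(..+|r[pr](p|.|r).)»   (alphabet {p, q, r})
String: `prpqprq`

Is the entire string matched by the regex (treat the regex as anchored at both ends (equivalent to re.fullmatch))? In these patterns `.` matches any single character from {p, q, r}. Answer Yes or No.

Yes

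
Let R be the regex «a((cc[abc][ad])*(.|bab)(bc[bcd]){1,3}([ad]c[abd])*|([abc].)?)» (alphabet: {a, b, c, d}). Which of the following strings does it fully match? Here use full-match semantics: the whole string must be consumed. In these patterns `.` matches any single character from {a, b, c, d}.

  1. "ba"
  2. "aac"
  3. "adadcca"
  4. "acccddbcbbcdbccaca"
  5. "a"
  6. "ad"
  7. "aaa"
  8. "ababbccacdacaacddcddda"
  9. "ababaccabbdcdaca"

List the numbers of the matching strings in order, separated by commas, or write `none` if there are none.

1 → no match — must start with "a"
2 → match
3 → no match
4 → match
5 → match
6 → no match
7 → match
8 → no match
9 → no match

2, 4, 5, 7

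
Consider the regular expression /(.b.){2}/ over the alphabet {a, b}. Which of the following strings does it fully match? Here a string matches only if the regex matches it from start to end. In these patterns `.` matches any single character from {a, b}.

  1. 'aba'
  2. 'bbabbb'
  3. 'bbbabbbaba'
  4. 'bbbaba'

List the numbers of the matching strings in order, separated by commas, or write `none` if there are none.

1 → no match
2 → match
3 → no match
4 → match

2, 4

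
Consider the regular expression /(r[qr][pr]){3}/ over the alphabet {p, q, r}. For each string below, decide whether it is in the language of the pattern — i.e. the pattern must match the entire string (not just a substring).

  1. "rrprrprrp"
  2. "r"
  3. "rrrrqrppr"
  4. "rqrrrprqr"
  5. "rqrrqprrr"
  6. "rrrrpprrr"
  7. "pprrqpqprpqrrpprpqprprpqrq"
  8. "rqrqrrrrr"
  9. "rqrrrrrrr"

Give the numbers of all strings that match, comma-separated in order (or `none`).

1, 4, 5, 9

1 → match
2 → no match
3 → no match
4 → match
5 → match
6 → no match
7 → no match — must start with "r"
8 → no match
9 → match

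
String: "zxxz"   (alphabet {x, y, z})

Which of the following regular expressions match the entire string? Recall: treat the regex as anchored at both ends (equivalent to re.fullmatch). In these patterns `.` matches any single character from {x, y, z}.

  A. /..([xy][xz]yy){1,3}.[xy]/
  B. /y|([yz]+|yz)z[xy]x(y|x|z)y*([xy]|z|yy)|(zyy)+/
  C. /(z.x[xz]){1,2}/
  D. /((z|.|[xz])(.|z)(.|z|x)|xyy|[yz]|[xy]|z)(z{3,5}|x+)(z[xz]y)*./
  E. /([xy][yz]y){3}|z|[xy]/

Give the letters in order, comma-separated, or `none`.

A → no match
B → no match
C → match
D → match
E → no match

C, D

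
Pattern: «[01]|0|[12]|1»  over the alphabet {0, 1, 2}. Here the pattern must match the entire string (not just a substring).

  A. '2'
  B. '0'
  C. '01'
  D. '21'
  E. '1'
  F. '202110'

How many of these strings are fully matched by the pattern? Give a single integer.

3

A. '2' → match
B. '0' → match
C. '01' → no match
D. '21' → no match
E. '1' → match
F. '202110' → no match
Total matched: 3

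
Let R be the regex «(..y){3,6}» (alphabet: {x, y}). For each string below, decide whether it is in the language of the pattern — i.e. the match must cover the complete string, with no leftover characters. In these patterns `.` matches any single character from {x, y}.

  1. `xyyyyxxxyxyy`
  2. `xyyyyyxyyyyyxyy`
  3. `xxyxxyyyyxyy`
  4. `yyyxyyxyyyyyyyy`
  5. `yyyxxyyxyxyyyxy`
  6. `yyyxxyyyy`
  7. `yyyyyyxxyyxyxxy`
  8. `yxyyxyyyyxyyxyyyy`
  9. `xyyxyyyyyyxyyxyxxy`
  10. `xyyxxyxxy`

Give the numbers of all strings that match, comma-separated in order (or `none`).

2, 3, 4, 5, 6, 7, 9, 10

1 → no match
2 → match
3 → match
4 → match
5 → match
6 → match
7 → match
8 → no match
9 → match
10 → match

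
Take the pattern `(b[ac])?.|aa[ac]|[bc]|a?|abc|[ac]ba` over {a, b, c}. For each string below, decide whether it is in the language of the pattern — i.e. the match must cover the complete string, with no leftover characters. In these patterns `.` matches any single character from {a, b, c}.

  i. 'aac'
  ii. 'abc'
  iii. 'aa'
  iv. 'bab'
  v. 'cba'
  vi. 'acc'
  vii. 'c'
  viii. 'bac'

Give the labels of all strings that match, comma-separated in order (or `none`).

i → match
ii → match
iii → no match
iv → match
v → match
vi → no match
vii → match
viii → match

i, ii, iv, v, vii, viii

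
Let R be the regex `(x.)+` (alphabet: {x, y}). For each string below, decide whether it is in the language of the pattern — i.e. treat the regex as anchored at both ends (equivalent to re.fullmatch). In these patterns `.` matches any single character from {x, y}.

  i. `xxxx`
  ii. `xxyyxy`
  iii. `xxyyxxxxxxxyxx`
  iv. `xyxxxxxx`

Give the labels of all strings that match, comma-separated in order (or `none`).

i → match
ii → no match
iii → no match
iv → match

i, iv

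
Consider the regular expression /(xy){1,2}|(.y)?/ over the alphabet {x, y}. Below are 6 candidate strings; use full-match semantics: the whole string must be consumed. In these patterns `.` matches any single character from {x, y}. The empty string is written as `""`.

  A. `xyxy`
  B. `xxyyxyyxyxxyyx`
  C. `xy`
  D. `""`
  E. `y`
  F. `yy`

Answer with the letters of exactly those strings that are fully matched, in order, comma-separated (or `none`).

A. `xyxy` → match
B → no match
C. `xy` → match
D. `""` → match
E. `y` → no match
F. `yy` → match

A, C, D, F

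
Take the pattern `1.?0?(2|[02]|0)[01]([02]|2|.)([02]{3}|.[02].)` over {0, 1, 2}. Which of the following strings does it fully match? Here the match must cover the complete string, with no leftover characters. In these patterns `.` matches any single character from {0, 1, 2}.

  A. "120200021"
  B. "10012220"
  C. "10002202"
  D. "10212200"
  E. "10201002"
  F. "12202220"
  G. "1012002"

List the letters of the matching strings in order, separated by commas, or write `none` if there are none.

A, B, C, D, E, F, G

A → match
B → match
C → match
D → match
E → match
F → match
G → match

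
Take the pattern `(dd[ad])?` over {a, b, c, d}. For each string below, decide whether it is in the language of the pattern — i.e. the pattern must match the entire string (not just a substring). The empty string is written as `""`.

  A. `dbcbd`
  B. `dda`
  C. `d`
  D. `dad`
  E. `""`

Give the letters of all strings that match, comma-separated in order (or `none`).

B, E

A → no match
B → match
C → no match
D → no match
E → match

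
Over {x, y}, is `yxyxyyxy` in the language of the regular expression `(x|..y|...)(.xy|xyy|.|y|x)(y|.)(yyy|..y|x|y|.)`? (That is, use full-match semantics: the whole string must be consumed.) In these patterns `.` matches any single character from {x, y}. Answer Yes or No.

Yes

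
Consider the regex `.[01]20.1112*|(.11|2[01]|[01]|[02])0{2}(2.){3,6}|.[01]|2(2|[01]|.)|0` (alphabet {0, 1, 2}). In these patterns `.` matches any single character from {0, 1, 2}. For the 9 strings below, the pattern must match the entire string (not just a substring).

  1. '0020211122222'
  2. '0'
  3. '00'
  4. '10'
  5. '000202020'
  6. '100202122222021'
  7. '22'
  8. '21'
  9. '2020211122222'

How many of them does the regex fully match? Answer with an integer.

9

1 → match
2. '0' → match
3. '00' → match
4. '10' → match
5. '000202020' → match
6 → match
7. '22' → match
8. '21' → match
9 → match
Total matched: 9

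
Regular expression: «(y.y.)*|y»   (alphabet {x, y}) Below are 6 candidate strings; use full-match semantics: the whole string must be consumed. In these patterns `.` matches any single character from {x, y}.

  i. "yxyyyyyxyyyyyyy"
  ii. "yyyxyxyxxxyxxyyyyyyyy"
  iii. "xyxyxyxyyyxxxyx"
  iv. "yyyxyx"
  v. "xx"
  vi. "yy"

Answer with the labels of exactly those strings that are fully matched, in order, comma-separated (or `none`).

none

i → no match
ii → no match
iii → no match
iv → no match
v → no match
vi → no match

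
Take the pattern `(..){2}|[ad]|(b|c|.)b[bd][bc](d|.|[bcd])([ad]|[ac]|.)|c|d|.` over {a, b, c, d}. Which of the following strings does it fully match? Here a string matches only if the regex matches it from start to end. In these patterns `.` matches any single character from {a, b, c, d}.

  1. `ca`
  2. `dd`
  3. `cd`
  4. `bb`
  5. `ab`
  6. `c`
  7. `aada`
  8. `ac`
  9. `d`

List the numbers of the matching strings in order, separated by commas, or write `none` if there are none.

6, 7, 9

1 → no match
2 → no match
3 → no match
4 → no match
5 → no match
6 → match
7 → match
8 → no match
9 → match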